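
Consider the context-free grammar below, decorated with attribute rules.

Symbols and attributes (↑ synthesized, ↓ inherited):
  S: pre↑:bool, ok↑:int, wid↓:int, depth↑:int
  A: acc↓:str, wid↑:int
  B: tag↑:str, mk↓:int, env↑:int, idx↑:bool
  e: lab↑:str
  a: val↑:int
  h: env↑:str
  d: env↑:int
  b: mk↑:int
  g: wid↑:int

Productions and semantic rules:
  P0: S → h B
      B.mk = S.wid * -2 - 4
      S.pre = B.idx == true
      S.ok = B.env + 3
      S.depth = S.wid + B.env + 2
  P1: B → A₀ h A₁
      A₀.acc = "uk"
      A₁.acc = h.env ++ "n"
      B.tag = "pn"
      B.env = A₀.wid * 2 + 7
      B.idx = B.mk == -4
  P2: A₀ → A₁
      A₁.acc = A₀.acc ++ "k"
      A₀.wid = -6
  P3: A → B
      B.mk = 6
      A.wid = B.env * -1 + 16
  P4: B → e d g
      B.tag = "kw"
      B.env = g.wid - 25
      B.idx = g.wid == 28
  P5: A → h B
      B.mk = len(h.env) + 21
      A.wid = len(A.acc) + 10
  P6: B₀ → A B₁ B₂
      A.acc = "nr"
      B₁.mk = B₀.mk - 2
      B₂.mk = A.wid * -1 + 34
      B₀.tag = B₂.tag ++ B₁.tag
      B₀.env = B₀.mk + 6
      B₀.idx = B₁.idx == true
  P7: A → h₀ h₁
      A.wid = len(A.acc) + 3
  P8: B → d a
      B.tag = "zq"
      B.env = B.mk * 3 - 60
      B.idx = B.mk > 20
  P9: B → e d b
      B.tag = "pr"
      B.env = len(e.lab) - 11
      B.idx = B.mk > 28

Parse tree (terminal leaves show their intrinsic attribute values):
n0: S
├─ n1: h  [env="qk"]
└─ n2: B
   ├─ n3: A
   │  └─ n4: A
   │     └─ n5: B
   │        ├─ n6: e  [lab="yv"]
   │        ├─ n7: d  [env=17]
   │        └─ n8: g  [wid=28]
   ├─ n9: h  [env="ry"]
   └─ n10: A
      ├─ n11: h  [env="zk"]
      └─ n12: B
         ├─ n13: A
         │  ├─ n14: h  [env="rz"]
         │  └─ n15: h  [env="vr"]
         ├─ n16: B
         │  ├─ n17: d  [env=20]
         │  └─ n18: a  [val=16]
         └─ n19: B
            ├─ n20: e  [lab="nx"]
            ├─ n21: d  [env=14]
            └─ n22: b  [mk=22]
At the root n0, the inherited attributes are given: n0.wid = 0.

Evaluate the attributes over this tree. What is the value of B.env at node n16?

1. n0.wid = 0  [given at root]
2. n1.env = "qk"  [terminal]
3. n2.mk = -4  [S.wid * -2 - 4]
4. n3.acc = "uk"  ["uk"]
5. n4.acc = "ukk"  [A₀.acc ++ "k"]
6. n5.mk = 6  [6]
7. n6.lab = "yv"  [terminal]
8. n7.env = 17  [terminal]
9. n8.wid = 28  [terminal]
10. n5.tag = "kw"  ["kw"]
11. n5.env = 3  [g.wid - 25]
12. n5.idx = true  [g.wid == 28]
13. n4.wid = 13  [B.env * -1 + 16]
14. n3.wid = -6  [-6]
15. n9.env = "ry"  [terminal]
16. n10.acc = "ryn"  [h.env ++ "n"]
17. n11.env = "zk"  [terminal]
18. n12.mk = 23  [len(h.env) + 21]
19. n13.acc = "nr"  ["nr"]
20. n14.env = "rz"  [terminal]
21. n15.env = "vr"  [terminal]
22. n13.wid = 5  [len(A.acc) + 3]
23. n16.mk = 21  [B₀.mk - 2]
24. n17.env = 20  [terminal]
25. n18.val = 16  [terminal]
26. n16.tag = "zq"  ["zq"]
27. n16.env = 3  [B.mk * 3 - 60]
28. n16.idx = true  [B.mk > 20]
29. n19.mk = 29  [A.wid * -1 + 34]
30. n20.lab = "nx"  [terminal]
31. n21.env = 14  [terminal]
32. n22.mk = 22  [terminal]
33. n19.tag = "pr"  ["pr"]
34. n19.env = -9  [len(e.lab) - 11]
35. n19.idx = true  [B.mk > 28]
36. n12.tag = "przq"  [B₂.tag ++ B₁.tag]
37. n12.env = 29  [B₀.mk + 6]
38. n12.idx = true  [B₁.idx == true]
39. n10.wid = 13  [len(A.acc) + 10]
40. n2.tag = "pn"  ["pn"]
41. n2.env = -5  [A₀.wid * 2 + 7]
42. n2.idx = true  [B.mk == -4]
43. n0.pre = true  [B.idx == true]
44. n0.ok = -2  [B.env + 3]
45. n0.depth = -3  [S.wid + B.env + 2]

3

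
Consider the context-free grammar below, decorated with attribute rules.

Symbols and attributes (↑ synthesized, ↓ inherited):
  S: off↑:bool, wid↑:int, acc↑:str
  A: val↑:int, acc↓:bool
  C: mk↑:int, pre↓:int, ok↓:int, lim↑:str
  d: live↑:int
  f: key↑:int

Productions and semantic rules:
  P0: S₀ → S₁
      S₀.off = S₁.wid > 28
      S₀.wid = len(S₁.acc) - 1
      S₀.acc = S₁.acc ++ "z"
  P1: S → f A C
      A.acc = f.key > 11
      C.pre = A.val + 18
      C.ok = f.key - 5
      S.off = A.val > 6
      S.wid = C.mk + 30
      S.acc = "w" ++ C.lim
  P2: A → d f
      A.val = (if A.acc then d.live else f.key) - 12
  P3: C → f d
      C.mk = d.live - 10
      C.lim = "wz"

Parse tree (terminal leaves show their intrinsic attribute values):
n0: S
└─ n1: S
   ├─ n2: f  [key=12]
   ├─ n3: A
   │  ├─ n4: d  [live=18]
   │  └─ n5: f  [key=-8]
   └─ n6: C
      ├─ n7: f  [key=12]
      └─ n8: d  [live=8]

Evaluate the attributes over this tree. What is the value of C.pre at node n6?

1. n2.key = 12  [terminal]
2. n3.acc = true  [f.key > 11]
3. n4.live = 18  [terminal]
4. n5.key = -8  [terminal]
5. n3.val = 6  [(if A.acc then d.live else f.key) - 12]
6. n6.pre = 24  [A.val + 18]
7. n6.ok = 7  [f.key - 5]
8. n7.key = 12  [terminal]
9. n8.live = 8  [terminal]
10. n6.mk = -2  [d.live - 10]
11. n6.lim = "wz"  ["wz"]
12. n1.off = false  [A.val > 6]
13. n1.wid = 28  [C.mk + 30]
14. n1.acc = "wwz"  ["w" ++ C.lim]
15. n0.off = false  [S₁.wid > 28]
16. n0.wid = 2  [len(S₁.acc) - 1]
17. n0.acc = "wwzz"  [S₁.acc ++ "z"]

24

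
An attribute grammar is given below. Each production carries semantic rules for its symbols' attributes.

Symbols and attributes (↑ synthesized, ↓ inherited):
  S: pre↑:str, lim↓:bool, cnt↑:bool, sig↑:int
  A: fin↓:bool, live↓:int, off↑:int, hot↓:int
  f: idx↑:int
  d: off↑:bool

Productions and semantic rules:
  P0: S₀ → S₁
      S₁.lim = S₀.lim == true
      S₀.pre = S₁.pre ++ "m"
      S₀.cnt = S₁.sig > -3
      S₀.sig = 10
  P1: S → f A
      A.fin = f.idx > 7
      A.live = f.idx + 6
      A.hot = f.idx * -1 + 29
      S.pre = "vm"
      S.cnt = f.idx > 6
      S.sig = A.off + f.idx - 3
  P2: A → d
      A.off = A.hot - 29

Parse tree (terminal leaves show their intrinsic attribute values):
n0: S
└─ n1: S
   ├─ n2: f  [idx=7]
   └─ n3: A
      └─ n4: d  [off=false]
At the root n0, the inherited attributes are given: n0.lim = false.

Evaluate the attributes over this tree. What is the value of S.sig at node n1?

1. n0.lim = false  [given at root]
2. n1.lim = false  [S₀.lim == true]
3. n2.idx = 7  [terminal]
4. n3.fin = false  [f.idx > 7]
5. n3.live = 13  [f.idx + 6]
6. n3.hot = 22  [f.idx * -1 + 29]
7. n4.off = false  [terminal]
8. n3.off = -7  [A.hot - 29]
9. n1.pre = "vm"  ["vm"]
10. n1.cnt = true  [f.idx > 6]
11. n1.sig = -3  [A.off + f.idx - 3]
12. n0.pre = "vmm"  [S₁.pre ++ "m"]
13. n0.cnt = false  [S₁.sig > -3]
14. n0.sig = 10  [10]

-3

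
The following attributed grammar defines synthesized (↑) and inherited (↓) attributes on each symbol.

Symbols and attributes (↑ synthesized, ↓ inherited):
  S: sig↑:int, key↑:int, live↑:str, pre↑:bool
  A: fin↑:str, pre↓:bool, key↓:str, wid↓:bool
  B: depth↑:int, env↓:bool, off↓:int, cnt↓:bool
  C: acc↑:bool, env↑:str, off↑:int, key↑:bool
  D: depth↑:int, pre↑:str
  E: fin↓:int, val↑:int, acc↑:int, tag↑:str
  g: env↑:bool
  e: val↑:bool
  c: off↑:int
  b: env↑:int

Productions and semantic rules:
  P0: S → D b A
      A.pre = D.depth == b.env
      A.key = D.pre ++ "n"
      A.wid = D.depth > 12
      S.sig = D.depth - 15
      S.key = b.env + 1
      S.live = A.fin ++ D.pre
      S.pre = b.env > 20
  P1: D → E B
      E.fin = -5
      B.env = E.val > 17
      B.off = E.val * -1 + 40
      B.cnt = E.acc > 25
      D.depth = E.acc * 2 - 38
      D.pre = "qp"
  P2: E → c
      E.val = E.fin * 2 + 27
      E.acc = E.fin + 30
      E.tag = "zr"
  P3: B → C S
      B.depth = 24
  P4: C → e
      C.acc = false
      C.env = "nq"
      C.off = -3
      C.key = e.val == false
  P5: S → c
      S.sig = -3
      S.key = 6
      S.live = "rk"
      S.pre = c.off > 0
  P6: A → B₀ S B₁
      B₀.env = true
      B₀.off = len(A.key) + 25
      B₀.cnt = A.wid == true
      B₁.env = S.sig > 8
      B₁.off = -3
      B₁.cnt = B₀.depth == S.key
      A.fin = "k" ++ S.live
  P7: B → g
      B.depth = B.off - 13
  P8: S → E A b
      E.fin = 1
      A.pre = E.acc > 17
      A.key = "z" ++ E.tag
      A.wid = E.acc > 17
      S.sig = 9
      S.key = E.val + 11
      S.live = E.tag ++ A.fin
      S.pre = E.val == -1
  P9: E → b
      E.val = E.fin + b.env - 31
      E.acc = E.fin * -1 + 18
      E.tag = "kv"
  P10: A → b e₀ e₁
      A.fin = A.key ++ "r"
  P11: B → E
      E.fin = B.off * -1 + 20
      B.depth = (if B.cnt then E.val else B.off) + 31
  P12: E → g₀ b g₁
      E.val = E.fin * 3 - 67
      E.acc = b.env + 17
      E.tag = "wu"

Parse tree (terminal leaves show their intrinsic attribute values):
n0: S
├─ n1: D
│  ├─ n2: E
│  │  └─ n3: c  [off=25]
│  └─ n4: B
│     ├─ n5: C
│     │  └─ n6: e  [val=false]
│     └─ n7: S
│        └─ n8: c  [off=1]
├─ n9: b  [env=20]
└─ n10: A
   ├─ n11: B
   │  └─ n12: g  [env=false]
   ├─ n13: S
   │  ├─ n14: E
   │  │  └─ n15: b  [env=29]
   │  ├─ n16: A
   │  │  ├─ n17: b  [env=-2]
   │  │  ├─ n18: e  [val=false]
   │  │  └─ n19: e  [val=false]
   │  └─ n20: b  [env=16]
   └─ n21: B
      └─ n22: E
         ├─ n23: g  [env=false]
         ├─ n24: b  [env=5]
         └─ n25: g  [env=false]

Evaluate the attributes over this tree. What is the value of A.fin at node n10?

"kkvzkvr"

1. n2.fin = -5  [-5]
2. n3.off = 25  [terminal]
3. n2.val = 17  [E.fin * 2 + 27]
4. n2.acc = 25  [E.fin + 30]
5. n2.tag = "zr"  ["zr"]
6. n4.env = false  [E.val > 17]
7. n4.off = 23  [E.val * -1 + 40]
8. n4.cnt = false  [E.acc > 25]
9. n6.val = false  [terminal]
10. n5.acc = false  [false]
11. n5.env = "nq"  ["nq"]
12. n5.off = -3  [-3]
13. n5.key = true  [e.val == false]
14. n8.off = 1  [terminal]
15. n7.sig = -3  [-3]
16. n7.key = 6  [6]
17. n7.live = "rk"  ["rk"]
18. n7.pre = true  [c.off > 0]
19. n4.depth = 24  [24]
20. n1.depth = 12  [E.acc * 2 - 38]
21. n1.pre = "qp"  ["qp"]
22. n9.env = 20  [terminal]
23. n10.pre = false  [D.depth == b.env]
24. n10.key = "qpn"  [D.pre ++ "n"]
25. n10.wid = false  [D.depth > 12]
26. n11.env = true  [true]
27. n11.off = 28  [len(A.key) + 25]
28. n11.cnt = false  [A.wid == true]
29. n12.env = false  [terminal]
30. n11.depth = 15  [B.off - 13]
31. n14.fin = 1  [1]
32. n15.env = 29  [terminal]
33. n14.val = -1  [E.fin + b.env - 31]
34. n14.acc = 17  [E.fin * -1 + 18]
35. n14.tag = "kv"  ["kv"]
36. n16.pre = false  [E.acc > 17]
37. n16.key = "zkv"  ["z" ++ E.tag]
38. n16.wid = false  [E.acc > 17]
39. n17.env = -2  [terminal]
40. n18.val = false  [terminal]
41. n19.val = false  [terminal]
42. n16.fin = "zkvr"  [A.key ++ "r"]
43. n20.env = 16  [terminal]
44. n13.sig = 9  [9]
45. n13.key = 10  [E.val + 11]
46. n13.live = "kvzkvr"  [E.tag ++ A.fin]
47. n13.pre = true  [E.val == -1]
48. n21.env = true  [S.sig > 8]
49. n21.off = -3  [-3]
50. n21.cnt = false  [B₀.depth == S.key]
51. n22.fin = 23  [B.off * -1 + 20]
52. n23.env = false  [terminal]
53. n24.env = 5  [terminal]
54. n25.env = false  [terminal]
55. n22.val = 2  [E.fin * 3 - 67]
56. n22.acc = 22  [b.env + 17]
57. n22.tag = "wu"  ["wu"]
58. n21.depth = 28  [(if B.cnt then E.val else B.off) + 31]
59. n10.fin = "kkvzkvr"  ["k" ++ S.live]
60. n0.sig = -3  [D.depth - 15]
61. n0.key = 21  [b.env + 1]
62. n0.live = "kkvzkvrqp"  [A.fin ++ D.pre]
63. n0.pre = false  [b.env > 20]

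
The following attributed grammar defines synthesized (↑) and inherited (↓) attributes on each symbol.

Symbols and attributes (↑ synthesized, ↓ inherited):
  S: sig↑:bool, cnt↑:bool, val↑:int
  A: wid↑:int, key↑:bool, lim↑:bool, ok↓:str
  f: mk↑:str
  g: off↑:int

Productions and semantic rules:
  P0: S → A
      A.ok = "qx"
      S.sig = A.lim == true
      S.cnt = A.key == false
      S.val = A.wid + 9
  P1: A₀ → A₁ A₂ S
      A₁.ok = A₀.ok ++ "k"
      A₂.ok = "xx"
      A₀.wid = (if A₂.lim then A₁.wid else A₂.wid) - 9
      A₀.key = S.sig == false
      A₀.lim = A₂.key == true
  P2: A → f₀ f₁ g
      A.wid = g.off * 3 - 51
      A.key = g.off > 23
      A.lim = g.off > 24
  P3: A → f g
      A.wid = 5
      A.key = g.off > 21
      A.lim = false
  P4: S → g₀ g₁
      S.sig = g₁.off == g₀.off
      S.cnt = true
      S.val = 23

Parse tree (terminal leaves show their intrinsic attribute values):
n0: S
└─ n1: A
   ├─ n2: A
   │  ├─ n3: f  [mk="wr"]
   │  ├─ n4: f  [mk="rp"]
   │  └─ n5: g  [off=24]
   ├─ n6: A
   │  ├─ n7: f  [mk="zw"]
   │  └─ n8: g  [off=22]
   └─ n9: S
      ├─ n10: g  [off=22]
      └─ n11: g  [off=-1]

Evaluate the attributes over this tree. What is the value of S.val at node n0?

5

1. n1.ok = "qx"  ["qx"]
2. n2.ok = "qxk"  [A₀.ok ++ "k"]
3. n3.mk = "wr"  [terminal]
4. n4.mk = "rp"  [terminal]
5. n5.off = 24  [terminal]
6. n2.wid = 21  [g.off * 3 - 51]
7. n2.key = true  [g.off > 23]
8. n2.lim = false  [g.off > 24]
9. n6.ok = "xx"  ["xx"]
10. n7.mk = "zw"  [terminal]
11. n8.off = 22  [terminal]
12. n6.wid = 5  [5]
13. n6.key = true  [g.off > 21]
14. n6.lim = false  [false]
15. n10.off = 22  [terminal]
16. n11.off = -1  [terminal]
17. n9.sig = false  [g₁.off == g₀.off]
18. n9.cnt = true  [true]
19. n9.val = 23  [23]
20. n1.wid = -4  [(if A₂.lim then A₁.wid else A₂.wid) - 9]
21. n1.key = true  [S.sig == false]
22. n1.lim = true  [A₂.key == true]
23. n0.sig = true  [A.lim == true]
24. n0.cnt = false  [A.key == false]
25. n0.val = 5  [A.wid + 9]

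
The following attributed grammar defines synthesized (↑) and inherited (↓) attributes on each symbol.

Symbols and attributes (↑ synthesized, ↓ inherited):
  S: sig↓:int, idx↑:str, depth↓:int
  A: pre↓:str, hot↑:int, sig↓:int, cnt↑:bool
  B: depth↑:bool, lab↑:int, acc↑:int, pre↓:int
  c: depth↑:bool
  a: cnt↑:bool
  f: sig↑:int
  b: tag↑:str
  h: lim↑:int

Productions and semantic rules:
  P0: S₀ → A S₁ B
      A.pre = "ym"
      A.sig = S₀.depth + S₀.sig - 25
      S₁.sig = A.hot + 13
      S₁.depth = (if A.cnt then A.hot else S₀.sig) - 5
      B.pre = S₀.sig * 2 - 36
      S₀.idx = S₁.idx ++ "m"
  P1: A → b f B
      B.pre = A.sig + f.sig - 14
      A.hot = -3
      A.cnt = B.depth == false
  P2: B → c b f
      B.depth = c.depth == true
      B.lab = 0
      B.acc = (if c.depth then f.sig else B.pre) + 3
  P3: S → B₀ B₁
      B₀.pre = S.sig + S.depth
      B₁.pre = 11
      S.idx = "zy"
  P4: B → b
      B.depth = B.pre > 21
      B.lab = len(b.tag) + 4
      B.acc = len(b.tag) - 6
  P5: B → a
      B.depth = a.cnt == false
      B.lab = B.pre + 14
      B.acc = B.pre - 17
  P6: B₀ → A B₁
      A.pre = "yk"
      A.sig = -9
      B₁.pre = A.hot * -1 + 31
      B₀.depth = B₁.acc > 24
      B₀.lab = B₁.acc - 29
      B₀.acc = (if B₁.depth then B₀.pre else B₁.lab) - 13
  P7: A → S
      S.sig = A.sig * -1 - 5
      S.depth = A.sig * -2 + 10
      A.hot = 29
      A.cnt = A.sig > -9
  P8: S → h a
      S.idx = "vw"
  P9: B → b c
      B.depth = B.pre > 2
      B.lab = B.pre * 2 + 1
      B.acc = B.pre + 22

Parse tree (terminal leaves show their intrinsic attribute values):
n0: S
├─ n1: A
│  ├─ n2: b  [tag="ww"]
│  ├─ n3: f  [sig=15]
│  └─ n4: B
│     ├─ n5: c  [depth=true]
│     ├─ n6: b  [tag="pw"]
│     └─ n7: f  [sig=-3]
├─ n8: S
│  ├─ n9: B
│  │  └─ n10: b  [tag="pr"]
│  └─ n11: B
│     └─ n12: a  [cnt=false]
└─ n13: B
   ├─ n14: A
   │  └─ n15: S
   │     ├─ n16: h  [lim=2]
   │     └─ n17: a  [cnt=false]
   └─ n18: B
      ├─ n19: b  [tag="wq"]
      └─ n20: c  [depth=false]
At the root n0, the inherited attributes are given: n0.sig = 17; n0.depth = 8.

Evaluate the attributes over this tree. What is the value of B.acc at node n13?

1. n0.sig = 17  [given at root]
2. n0.depth = 8  [given at root]
3. n1.pre = "ym"  ["ym"]
4. n1.sig = 0  [S₀.depth + S₀.sig - 25]
5. n2.tag = "ww"  [terminal]
6. n3.sig = 15  [terminal]
7. n4.pre = 1  [A.sig + f.sig - 14]
8. n5.depth = true  [terminal]
9. n6.tag = "pw"  [terminal]
10. n7.sig = -3  [terminal]
11. n4.depth = true  [c.depth == true]
12. n4.lab = 0  [0]
13. n4.acc = 0  [(if c.depth then f.sig else B.pre) + 3]
14. n1.hot = -3  [-3]
15. n1.cnt = false  [B.depth == false]
16. n8.sig = 10  [A.hot + 13]
17. n8.depth = 12  [(if A.cnt then A.hot else S₀.sig) - 5]
18. n9.pre = 22  [S.sig + S.depth]
19. n10.tag = "pr"  [terminal]
20. n9.depth = true  [B.pre > 21]
21. n9.lab = 6  [len(b.tag) + 4]
22. n9.acc = -4  [len(b.tag) - 6]
23. n11.pre = 11  [11]
24. n12.cnt = false  [terminal]
25. n11.depth = true  [a.cnt == false]
26. n11.lab = 25  [B.pre + 14]
27. n11.acc = -6  [B.pre - 17]
28. n8.idx = "zy"  ["zy"]
29. n13.pre = -2  [S₀.sig * 2 - 36]
30. n14.pre = "yk"  ["yk"]
31. n14.sig = -9  [-9]
32. n15.sig = 4  [A.sig * -1 - 5]
33. n15.depth = 28  [A.sig * -2 + 10]
34. n16.lim = 2  [terminal]
35. n17.cnt = false  [terminal]
36. n15.idx = "vw"  ["vw"]
37. n14.hot = 29  [29]
38. n14.cnt = false  [A.sig > -9]
39. n18.pre = 2  [A.hot * -1 + 31]
40. n19.tag = "wq"  [terminal]
41. n20.depth = false  [terminal]
42. n18.depth = false  [B.pre > 2]
43. n18.lab = 5  [B.pre * 2 + 1]
44. n18.acc = 24  [B.pre + 22]
45. n13.depth = false  [B₁.acc > 24]
46. n13.lab = -5  [B₁.acc - 29]
47. n13.acc = -8  [(if B₁.depth then B₀.pre else B₁.lab) - 13]
48. n0.idx = "zym"  [S₁.idx ++ "m"]

-8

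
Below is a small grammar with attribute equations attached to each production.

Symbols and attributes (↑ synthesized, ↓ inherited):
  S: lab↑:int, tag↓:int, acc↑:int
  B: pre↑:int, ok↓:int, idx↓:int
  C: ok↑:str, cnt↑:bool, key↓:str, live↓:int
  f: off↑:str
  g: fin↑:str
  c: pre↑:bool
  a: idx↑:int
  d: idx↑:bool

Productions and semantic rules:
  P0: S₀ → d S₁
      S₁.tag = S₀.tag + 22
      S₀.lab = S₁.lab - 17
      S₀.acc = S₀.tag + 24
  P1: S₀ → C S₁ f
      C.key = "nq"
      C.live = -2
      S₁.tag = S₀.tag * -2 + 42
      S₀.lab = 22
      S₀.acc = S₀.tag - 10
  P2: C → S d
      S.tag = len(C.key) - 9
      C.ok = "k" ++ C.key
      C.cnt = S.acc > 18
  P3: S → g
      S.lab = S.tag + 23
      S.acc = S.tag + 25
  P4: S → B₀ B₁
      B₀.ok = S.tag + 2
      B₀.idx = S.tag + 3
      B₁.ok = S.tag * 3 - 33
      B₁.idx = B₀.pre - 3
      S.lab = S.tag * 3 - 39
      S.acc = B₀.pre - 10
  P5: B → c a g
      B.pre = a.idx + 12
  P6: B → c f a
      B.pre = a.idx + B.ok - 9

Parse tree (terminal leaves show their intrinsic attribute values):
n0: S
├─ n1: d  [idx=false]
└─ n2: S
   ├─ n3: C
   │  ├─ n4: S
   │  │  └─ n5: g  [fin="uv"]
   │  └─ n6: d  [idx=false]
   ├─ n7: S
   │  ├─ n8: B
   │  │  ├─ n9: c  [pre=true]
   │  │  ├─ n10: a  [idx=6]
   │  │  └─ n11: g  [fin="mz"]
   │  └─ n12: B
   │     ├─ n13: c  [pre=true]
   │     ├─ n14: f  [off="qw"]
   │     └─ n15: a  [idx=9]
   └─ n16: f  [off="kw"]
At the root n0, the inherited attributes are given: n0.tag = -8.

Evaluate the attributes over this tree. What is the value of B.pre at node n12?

9

1. n0.tag = -8  [given at root]
2. n1.idx = false  [terminal]
3. n2.tag = 14  [S₀.tag + 22]
4. n3.key = "nq"  ["nq"]
5. n3.live = -2  [-2]
6. n4.tag = -7  [len(C.key) - 9]
7. n5.fin = "uv"  [terminal]
8. n4.lab = 16  [S.tag + 23]
9. n4.acc = 18  [S.tag + 25]
10. n6.idx = false  [terminal]
11. n3.ok = "knq"  ["k" ++ C.key]
12. n3.cnt = false  [S.acc > 18]
13. n7.tag = 14  [S₀.tag * -2 + 42]
14. n8.ok = 16  [S.tag + 2]
15. n8.idx = 17  [S.tag + 3]
16. n9.pre = true  [terminal]
17. n10.idx = 6  [terminal]
18. n11.fin = "mz"  [terminal]
19. n8.pre = 18  [a.idx + 12]
20. n12.ok = 9  [S.tag * 3 - 33]
21. n12.idx = 15  [B₀.pre - 3]
22. n13.pre = true  [terminal]
23. n14.off = "qw"  [terminal]
24. n15.idx = 9  [terminal]
25. n12.pre = 9  [a.idx + B.ok - 9]
26. n7.lab = 3  [S.tag * 3 - 39]
27. n7.acc = 8  [B₀.pre - 10]
28. n16.off = "kw"  [terminal]
29. n2.lab = 22  [22]
30. n2.acc = 4  [S₀.tag - 10]
31. n0.lab = 5  [S₁.lab - 17]
32. n0.acc = 16  [S₀.tag + 24]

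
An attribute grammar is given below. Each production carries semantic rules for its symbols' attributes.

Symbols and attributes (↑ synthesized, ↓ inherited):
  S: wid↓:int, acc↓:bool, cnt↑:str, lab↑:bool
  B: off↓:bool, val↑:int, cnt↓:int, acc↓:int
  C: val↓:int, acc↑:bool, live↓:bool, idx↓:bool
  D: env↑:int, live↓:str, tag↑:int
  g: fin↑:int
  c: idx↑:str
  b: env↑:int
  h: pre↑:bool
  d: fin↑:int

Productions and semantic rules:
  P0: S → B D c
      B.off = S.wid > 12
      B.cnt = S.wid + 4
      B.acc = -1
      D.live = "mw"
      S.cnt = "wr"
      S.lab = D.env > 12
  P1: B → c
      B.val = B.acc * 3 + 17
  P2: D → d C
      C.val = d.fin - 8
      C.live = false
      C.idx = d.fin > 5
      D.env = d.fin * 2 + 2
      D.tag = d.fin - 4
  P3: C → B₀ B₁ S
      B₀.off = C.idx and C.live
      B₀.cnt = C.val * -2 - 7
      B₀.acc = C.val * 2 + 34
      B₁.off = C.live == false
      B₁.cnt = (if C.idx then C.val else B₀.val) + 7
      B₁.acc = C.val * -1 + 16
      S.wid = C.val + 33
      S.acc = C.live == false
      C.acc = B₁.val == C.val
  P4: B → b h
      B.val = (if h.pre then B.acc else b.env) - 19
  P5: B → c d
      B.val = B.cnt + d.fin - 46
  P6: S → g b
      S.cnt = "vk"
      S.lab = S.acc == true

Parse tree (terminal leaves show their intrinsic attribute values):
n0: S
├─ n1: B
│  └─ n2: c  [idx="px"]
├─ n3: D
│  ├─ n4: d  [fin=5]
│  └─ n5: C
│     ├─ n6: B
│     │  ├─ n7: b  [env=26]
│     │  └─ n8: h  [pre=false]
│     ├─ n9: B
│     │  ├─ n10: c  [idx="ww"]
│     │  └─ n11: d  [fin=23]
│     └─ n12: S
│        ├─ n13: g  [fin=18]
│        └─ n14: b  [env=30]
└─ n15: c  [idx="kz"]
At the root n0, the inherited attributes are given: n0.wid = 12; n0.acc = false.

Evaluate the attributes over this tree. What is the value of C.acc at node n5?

1. n0.wid = 12  [given at root]
2. n0.acc = false  [given at root]
3. n1.off = false  [S.wid > 12]
4. n1.cnt = 16  [S.wid + 4]
5. n1.acc = -1  [-1]
6. n2.idx = "px"  [terminal]
7. n1.val = 14  [B.acc * 3 + 17]
8. n3.live = "mw"  ["mw"]
9. n4.fin = 5  [terminal]
10. n5.val = -3  [d.fin - 8]
11. n5.live = false  [false]
12. n5.idx = false  [d.fin > 5]
13. n6.off = false  [C.idx and C.live]
14. n6.cnt = -1  [C.val * -2 - 7]
15. n6.acc = 28  [C.val * 2 + 34]
16. n7.env = 26  [terminal]
17. n8.pre = false  [terminal]
18. n6.val = 7  [(if h.pre then B.acc else b.env) - 19]
19. n9.off = true  [C.live == false]
20. n9.cnt = 14  [(if C.idx then C.val else B₀.val) + 7]
21. n9.acc = 19  [C.val * -1 + 16]
22. n10.idx = "ww"  [terminal]
23. n11.fin = 23  [terminal]
24. n9.val = -9  [B.cnt + d.fin - 46]
25. n12.wid = 30  [C.val + 33]
26. n12.acc = true  [C.live == false]
27. n13.fin = 18  [terminal]
28. n14.env = 30  [terminal]
29. n12.cnt = "vk"  ["vk"]
30. n12.lab = true  [S.acc == true]
31. n5.acc = false  [B₁.val == C.val]
32. n3.env = 12  [d.fin * 2 + 2]
33. n3.tag = 1  [d.fin - 4]
34. n15.idx = "kz"  [terminal]
35. n0.cnt = "wr"  ["wr"]
36. n0.lab = false  [D.env > 12]

false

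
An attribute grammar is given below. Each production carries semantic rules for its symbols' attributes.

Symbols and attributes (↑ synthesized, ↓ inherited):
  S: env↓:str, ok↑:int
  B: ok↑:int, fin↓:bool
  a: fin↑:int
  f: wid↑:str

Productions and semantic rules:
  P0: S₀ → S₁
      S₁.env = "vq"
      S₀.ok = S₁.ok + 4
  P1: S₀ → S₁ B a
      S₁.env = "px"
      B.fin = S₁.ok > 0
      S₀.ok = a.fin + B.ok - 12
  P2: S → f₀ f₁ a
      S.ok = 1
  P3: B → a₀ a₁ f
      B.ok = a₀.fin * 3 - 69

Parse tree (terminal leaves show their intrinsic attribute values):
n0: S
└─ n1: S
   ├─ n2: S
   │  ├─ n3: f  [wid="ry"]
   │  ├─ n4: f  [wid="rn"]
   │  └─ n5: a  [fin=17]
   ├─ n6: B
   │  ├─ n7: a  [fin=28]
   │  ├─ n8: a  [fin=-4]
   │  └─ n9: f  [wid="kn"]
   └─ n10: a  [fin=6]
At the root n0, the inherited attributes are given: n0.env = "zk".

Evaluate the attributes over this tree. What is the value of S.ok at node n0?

13

1. n0.env = "zk"  [given at root]
2. n1.env = "vq"  ["vq"]
3. n2.env = "px"  ["px"]
4. n3.wid = "ry"  [terminal]
5. n4.wid = "rn"  [terminal]
6. n5.fin = 17  [terminal]
7. n2.ok = 1  [1]
8. n6.fin = true  [S₁.ok > 0]
9. n7.fin = 28  [terminal]
10. n8.fin = -4  [terminal]
11. n9.wid = "kn"  [terminal]
12. n6.ok = 15  [a₀.fin * 3 - 69]
13. n10.fin = 6  [terminal]
14. n1.ok = 9  [a.fin + B.ok - 12]
15. n0.ok = 13  [S₁.ok + 4]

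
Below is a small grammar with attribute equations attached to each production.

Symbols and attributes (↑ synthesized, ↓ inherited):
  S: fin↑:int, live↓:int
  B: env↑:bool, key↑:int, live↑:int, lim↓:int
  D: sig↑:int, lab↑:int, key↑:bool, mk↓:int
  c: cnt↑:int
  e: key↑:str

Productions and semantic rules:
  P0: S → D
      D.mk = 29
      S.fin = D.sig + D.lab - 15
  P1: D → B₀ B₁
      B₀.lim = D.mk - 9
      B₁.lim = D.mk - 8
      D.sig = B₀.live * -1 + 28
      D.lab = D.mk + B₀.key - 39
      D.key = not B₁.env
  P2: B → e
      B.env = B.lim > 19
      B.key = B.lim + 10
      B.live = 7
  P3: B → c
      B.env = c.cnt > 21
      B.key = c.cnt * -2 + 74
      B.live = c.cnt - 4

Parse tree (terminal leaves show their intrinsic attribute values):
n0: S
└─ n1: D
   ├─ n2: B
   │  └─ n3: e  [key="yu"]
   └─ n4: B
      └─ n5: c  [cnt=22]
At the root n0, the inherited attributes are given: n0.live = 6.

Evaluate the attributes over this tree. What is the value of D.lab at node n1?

1. n0.live = 6  [given at root]
2. n1.mk = 29  [29]
3. n2.lim = 20  [D.mk - 9]
4. n3.key = "yu"  [terminal]
5. n2.env = true  [B.lim > 19]
6. n2.key = 30  [B.lim + 10]
7. n2.live = 7  [7]
8. n4.lim = 21  [D.mk - 8]
9. n5.cnt = 22  [terminal]
10. n4.env = true  [c.cnt > 21]
11. n4.key = 30  [c.cnt * -2 + 74]
12. n4.live = 18  [c.cnt - 4]
13. n1.sig = 21  [B₀.live * -1 + 28]
14. n1.lab = 20  [D.mk + B₀.key - 39]
15. n1.key = false  [not B₁.env]
16. n0.fin = 26  [D.sig + D.lab - 15]

20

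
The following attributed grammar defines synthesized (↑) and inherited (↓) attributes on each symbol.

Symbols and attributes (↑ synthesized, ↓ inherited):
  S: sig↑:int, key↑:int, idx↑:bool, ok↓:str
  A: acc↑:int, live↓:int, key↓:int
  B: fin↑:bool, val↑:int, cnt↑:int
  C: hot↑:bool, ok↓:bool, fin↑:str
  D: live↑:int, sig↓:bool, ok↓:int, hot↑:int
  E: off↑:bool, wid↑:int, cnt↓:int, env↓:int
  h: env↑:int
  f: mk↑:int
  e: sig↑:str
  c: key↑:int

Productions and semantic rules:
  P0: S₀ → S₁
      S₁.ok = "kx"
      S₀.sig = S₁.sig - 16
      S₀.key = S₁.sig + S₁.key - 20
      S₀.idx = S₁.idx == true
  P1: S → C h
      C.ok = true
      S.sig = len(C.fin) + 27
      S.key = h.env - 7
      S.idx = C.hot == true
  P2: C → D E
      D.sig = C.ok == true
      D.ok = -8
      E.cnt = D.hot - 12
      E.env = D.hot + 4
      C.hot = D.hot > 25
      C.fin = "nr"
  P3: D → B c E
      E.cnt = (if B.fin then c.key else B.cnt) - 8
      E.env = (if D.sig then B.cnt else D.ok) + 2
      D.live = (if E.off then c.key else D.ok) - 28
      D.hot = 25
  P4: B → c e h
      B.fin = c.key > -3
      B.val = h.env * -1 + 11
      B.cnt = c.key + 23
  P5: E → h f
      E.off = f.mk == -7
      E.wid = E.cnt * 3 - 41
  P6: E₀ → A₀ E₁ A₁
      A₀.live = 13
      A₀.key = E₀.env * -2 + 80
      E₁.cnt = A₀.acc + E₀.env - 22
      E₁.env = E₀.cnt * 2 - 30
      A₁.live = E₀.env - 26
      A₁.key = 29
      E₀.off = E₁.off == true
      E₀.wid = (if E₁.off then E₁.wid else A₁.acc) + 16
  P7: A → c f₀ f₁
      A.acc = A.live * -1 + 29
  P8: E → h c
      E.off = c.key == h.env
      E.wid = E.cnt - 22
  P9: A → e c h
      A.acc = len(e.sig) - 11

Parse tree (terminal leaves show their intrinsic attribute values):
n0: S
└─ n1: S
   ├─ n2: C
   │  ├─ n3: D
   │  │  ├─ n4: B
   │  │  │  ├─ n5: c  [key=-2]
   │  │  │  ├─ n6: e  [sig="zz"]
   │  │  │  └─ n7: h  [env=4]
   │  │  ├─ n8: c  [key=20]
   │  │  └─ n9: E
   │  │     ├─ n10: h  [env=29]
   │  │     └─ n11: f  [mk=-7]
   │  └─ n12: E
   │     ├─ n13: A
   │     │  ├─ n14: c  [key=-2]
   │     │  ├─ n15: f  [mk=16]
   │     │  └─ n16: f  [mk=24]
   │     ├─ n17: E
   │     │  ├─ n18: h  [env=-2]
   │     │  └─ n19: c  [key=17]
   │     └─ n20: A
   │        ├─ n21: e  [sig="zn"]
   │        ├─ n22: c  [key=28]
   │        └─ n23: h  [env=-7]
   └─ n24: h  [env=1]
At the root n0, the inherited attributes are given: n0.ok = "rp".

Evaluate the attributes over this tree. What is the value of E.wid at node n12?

7

1. n0.ok = "rp"  [given at root]
2. n1.ok = "kx"  ["kx"]
3. n2.ok = true  [true]
4. n3.sig = true  [C.ok == true]
5. n3.ok = -8  [-8]
6. n5.key = -2  [terminal]
7. n6.sig = "zz"  [terminal]
8. n7.env = 4  [terminal]
9. n4.fin = true  [c.key > -3]
10. n4.val = 7  [h.env * -1 + 11]
11. n4.cnt = 21  [c.key + 23]
12. n8.key = 20  [terminal]
13. n9.cnt = 12  [(if B.fin then c.key else B.cnt) - 8]
14. n9.env = 23  [(if D.sig then B.cnt else D.ok) + 2]
15. n10.env = 29  [terminal]
16. n11.mk = -7  [terminal]
17. n9.off = true  [f.mk == -7]
18. n9.wid = -5  [E.cnt * 3 - 41]
19. n3.live = -8  [(if E.off then c.key else D.ok) - 28]
20. n3.hot = 25  [25]
21. n12.cnt = 13  [D.hot - 12]
22. n12.env = 29  [D.hot + 4]
23. n13.live = 13  [13]
24. n13.key = 22  [E₀.env * -2 + 80]
25. n14.key = -2  [terminal]
26. n15.mk = 16  [terminal]
27. n16.mk = 24  [terminal]
28. n13.acc = 16  [A.live * -1 + 29]
29. n17.cnt = 23  [A₀.acc + E₀.env - 22]
30. n17.env = -4  [E₀.cnt * 2 - 30]
31. n18.env = -2  [terminal]
32. n19.key = 17  [terminal]
33. n17.off = false  [c.key == h.env]
34. n17.wid = 1  [E.cnt - 22]
35. n20.live = 3  [E₀.env - 26]
36. n20.key = 29  [29]
37. n21.sig = "zn"  [terminal]
38. n22.key = 28  [terminal]
39. n23.env = -7  [terminal]
40. n20.acc = -9  [len(e.sig) - 11]
41. n12.off = false  [E₁.off == true]
42. n12.wid = 7  [(if E₁.off then E₁.wid else A₁.acc) + 16]
43. n2.hot = false  [D.hot > 25]
44. n2.fin = "nr"  ["nr"]
45. n24.env = 1  [terminal]
46. n1.sig = 29  [len(C.fin) + 27]
47. n1.key = -6  [h.env - 7]
48. n1.idx = false  [C.hot == true]
49. n0.sig = 13  [S₁.sig - 16]
50. n0.key = 3  [S₁.sig + S₁.key - 20]
51. n0.idx = false  [S₁.idx == true]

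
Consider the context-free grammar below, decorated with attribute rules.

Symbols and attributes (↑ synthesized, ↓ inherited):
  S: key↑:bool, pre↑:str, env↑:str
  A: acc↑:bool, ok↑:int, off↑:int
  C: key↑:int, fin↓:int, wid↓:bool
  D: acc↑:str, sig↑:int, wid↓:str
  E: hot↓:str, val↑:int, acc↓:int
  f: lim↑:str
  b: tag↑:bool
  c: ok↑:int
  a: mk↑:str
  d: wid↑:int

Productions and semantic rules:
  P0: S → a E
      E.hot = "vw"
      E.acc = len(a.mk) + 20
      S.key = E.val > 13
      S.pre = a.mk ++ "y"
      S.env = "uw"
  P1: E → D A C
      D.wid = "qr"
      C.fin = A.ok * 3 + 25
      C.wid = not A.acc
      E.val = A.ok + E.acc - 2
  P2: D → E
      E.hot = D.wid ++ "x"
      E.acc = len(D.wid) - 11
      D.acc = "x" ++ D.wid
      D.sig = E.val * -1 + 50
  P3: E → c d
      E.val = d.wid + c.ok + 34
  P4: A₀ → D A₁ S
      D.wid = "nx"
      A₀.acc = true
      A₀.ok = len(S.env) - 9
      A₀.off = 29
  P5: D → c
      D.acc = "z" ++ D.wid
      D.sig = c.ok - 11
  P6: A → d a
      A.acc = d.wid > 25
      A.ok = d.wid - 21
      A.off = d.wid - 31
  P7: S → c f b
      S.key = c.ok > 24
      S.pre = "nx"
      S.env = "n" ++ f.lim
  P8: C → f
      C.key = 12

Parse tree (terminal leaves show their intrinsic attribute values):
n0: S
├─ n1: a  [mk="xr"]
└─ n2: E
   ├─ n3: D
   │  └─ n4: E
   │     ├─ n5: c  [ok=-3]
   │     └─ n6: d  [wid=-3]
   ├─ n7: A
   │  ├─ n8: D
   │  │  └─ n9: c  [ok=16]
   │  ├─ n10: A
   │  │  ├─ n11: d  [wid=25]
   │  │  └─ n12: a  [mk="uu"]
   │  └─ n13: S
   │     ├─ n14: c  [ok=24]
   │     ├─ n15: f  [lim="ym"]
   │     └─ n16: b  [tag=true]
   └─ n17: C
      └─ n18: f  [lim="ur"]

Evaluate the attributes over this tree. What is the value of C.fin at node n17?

7

1. n1.mk = "xr"  [terminal]
2. n2.hot = "vw"  ["vw"]
3. n2.acc = 22  [len(a.mk) + 20]
4. n3.wid = "qr"  ["qr"]
5. n4.hot = "qrx"  [D.wid ++ "x"]
6. n4.acc = -9  [len(D.wid) - 11]
7. n5.ok = -3  [terminal]
8. n6.wid = -3  [terminal]
9. n4.val = 28  [d.wid + c.ok + 34]
10. n3.acc = "xqr"  ["x" ++ D.wid]
11. n3.sig = 22  [E.val * -1 + 50]
12. n8.wid = "nx"  ["nx"]
13. n9.ok = 16  [terminal]
14. n8.acc = "znx"  ["z" ++ D.wid]
15. n8.sig = 5  [c.ok - 11]
16. n11.wid = 25  [terminal]
17. n12.mk = "uu"  [terminal]
18. n10.acc = false  [d.wid > 25]
19. n10.ok = 4  [d.wid - 21]
20. n10.off = -6  [d.wid - 31]
21. n14.ok = 24  [terminal]
22. n15.lim = "ym"  [terminal]
23. n16.tag = true  [terminal]
24. n13.key = false  [c.ok > 24]
25. n13.pre = "nx"  ["nx"]
26. n13.env = "nym"  ["n" ++ f.lim]
27. n7.acc = true  [true]
28. n7.ok = -6  [len(S.env) - 9]
29. n7.off = 29  [29]
30. n17.fin = 7  [A.ok * 3 + 25]
31. n17.wid = false  [not A.acc]
32. n18.lim = "ur"  [terminal]
33. n17.key = 12  [12]
34. n2.val = 14  [A.ok + E.acc - 2]
35. n0.key = true  [E.val > 13]
36. n0.pre = "xry"  [a.mk ++ "y"]
37. n0.env = "uw"  ["uw"]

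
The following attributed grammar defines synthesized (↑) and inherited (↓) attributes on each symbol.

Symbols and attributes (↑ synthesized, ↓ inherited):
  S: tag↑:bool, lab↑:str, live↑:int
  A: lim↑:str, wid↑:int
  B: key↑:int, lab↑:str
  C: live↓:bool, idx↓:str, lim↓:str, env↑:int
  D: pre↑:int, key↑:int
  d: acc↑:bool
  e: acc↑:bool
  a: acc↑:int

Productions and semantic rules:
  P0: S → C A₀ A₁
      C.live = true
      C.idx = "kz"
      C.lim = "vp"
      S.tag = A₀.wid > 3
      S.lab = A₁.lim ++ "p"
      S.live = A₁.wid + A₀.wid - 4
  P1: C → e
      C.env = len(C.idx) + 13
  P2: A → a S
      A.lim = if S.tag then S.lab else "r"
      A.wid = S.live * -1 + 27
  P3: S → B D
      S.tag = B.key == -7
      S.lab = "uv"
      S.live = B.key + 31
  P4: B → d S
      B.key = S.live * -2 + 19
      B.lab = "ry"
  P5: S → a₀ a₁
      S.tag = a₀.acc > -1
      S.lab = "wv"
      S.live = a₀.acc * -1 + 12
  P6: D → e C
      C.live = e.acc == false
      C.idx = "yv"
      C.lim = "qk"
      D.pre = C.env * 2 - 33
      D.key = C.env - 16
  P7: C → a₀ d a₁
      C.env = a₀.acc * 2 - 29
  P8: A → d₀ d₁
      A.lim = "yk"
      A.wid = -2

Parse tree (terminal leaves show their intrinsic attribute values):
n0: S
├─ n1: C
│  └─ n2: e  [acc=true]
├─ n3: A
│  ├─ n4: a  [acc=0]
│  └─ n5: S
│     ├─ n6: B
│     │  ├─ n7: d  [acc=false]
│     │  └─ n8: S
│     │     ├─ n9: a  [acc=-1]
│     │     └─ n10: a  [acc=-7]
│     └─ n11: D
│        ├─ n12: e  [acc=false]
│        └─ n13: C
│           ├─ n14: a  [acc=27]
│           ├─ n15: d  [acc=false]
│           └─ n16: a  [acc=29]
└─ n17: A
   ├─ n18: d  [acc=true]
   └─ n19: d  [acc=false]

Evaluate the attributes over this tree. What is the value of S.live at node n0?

-3

1. n1.live = true  [true]
2. n1.idx = "kz"  ["kz"]
3. n1.lim = "vp"  ["vp"]
4. n2.acc = true  [terminal]
5. n1.env = 15  [len(C.idx) + 13]
6. n4.acc = 0  [terminal]
7. n7.acc = false  [terminal]
8. n9.acc = -1  [terminal]
9. n10.acc = -7  [terminal]
10. n8.tag = false  [a₀.acc > -1]
11. n8.lab = "wv"  ["wv"]
12. n8.live = 13  [a₀.acc * -1 + 12]
13. n6.key = -7  [S.live * -2 + 19]
14. n6.lab = "ry"  ["ry"]
15. n12.acc = false  [terminal]
16. n13.live = true  [e.acc == false]
17. n13.idx = "yv"  ["yv"]
18. n13.lim = "qk"  ["qk"]
19. n14.acc = 27  [terminal]
20. n15.acc = false  [terminal]
21. n16.acc = 29  [terminal]
22. n13.env = 25  [a₀.acc * 2 - 29]
23. n11.pre = 17  [C.env * 2 - 33]
24. n11.key = 9  [C.env - 16]
25. n5.tag = true  [B.key == -7]
26. n5.lab = "uv"  ["uv"]
27. n5.live = 24  [B.key + 31]
28. n3.lim = "uv"  [if S.tag then S.lab else "r"]
29. n3.wid = 3  [S.live * -1 + 27]
30. n18.acc = true  [terminal]
31. n19.acc = false  [terminal]
32. n17.lim = "yk"  ["yk"]
33. n17.wid = -2  [-2]
34. n0.tag = false  [A₀.wid > 3]
35. n0.lab = "ykp"  [A₁.lim ++ "p"]
36. n0.live = -3  [A₁.wid + A₀.wid - 4]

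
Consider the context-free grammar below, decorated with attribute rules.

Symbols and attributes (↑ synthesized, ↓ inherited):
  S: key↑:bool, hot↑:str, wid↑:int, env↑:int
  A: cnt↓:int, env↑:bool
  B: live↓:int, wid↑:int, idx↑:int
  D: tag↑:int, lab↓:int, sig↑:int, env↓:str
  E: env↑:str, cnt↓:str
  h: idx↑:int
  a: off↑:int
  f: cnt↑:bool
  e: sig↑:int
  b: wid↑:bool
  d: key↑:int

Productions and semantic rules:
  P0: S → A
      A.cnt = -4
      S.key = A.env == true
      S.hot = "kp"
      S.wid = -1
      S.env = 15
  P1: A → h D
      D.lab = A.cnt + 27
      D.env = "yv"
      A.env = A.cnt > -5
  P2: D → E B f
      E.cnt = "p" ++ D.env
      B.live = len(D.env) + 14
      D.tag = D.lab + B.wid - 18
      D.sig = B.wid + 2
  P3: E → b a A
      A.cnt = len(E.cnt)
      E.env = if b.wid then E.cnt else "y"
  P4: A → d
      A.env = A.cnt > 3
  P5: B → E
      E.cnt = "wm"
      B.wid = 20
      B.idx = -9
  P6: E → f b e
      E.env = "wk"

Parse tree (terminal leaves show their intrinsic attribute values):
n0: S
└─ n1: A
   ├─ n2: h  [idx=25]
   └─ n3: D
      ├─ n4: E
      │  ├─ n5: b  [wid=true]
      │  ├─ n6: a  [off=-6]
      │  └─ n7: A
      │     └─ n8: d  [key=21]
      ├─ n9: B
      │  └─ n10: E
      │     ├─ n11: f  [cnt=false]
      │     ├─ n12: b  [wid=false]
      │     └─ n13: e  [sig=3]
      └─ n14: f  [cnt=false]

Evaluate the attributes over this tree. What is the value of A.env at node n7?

false

1. n1.cnt = -4  [-4]
2. n2.idx = 25  [terminal]
3. n3.lab = 23  [A.cnt + 27]
4. n3.env = "yv"  ["yv"]
5. n4.cnt = "pyv"  ["p" ++ D.env]
6. n5.wid = true  [terminal]
7. n6.off = -6  [terminal]
8. n7.cnt = 3  [len(E.cnt)]
9. n8.key = 21  [terminal]
10. n7.env = false  [A.cnt > 3]
11. n4.env = "pyv"  [if b.wid then E.cnt else "y"]
12. n9.live = 16  [len(D.env) + 14]
13. n10.cnt = "wm"  ["wm"]
14. n11.cnt = false  [terminal]
15. n12.wid = false  [terminal]
16. n13.sig = 3  [terminal]
17. n10.env = "wk"  ["wk"]
18. n9.wid = 20  [20]
19. n9.idx = -9  [-9]
20. n14.cnt = false  [terminal]
21. n3.tag = 25  [D.lab + B.wid - 18]
22. n3.sig = 22  [B.wid + 2]
23. n1.env = true  [A.cnt > -5]
24. n0.key = true  [A.env == true]
25. n0.hot = "kp"  ["kp"]
26. n0.wid = -1  [-1]
27. n0.env = 15  [15]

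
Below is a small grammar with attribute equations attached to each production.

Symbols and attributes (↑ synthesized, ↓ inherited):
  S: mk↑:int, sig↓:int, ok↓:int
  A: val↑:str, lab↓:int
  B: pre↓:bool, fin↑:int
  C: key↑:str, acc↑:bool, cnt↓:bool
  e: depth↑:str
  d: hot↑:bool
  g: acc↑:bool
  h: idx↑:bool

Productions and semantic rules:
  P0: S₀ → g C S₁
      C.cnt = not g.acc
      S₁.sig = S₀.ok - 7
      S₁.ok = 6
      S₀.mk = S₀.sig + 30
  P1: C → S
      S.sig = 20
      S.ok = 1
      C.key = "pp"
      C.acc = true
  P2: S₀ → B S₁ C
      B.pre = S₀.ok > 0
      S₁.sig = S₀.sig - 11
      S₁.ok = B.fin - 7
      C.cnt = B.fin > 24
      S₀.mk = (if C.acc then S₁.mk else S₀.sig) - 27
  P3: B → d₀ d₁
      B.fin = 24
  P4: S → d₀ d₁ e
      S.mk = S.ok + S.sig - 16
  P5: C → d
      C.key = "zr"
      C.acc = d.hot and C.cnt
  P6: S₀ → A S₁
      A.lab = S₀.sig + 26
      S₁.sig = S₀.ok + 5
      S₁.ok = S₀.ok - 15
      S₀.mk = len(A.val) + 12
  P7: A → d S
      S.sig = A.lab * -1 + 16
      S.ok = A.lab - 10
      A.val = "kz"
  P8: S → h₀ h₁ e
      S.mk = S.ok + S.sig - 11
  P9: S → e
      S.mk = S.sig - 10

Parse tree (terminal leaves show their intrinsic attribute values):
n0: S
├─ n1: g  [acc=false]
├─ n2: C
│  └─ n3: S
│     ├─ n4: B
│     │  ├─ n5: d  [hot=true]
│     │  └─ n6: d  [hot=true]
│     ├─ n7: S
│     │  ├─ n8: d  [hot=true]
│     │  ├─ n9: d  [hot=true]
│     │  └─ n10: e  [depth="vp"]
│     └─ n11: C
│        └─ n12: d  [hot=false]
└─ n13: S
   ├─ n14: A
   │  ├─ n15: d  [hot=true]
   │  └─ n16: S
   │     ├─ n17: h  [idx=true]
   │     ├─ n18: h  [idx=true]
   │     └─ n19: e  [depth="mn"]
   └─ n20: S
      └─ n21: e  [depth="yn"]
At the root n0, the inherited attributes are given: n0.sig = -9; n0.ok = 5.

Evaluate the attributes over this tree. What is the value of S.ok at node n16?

1. n0.sig = -9  [given at root]
2. n0.ok = 5  [given at root]
3. n1.acc = false  [terminal]
4. n2.cnt = true  [not g.acc]
5. n3.sig = 20  [20]
6. n3.ok = 1  [1]
7. n4.pre = true  [S₀.ok > 0]
8. n5.hot = true  [terminal]
9. n6.hot = true  [terminal]
10. n4.fin = 24  [24]
11. n7.sig = 9  [S₀.sig - 11]
12. n7.ok = 17  [B.fin - 7]
13. n8.hot = true  [terminal]
14. n9.hot = true  [terminal]
15. n10.depth = "vp"  [terminal]
16. n7.mk = 10  [S.ok + S.sig - 16]
17. n11.cnt = false  [B.fin > 24]
18. n12.hot = false  [terminal]
19. n11.key = "zr"  ["zr"]
20. n11.acc = false  [d.hot and C.cnt]
21. n3.mk = -7  [(if C.acc then S₁.mk else S₀.sig) - 27]
22. n2.key = "pp"  ["pp"]
23. n2.acc = true  [true]
24. n13.sig = -2  [S₀.ok - 7]
25. n13.ok = 6  [6]
26. n14.lab = 24  [S₀.sig + 26]
27. n15.hot = true  [terminal]
28. n16.sig = -8  [A.lab * -1 + 16]
29. n16.ok = 14  [A.lab - 10]
30. n17.idx = true  [terminal]
31. n18.idx = true  [terminal]
32. n19.depth = "mn"  [terminal]
33. n16.mk = -5  [S.ok + S.sig - 11]
34. n14.val = "kz"  ["kz"]
35. n20.sig = 11  [S₀.ok + 5]
36. n20.ok = -9  [S₀.ok - 15]
37. n21.depth = "yn"  [terminal]
38. n20.mk = 1  [S.sig - 10]
39. n13.mk = 14  [len(A.val) + 12]
40. n0.mk = 21  [S₀.sig + 30]

14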